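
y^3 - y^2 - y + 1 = (y - 1)^2*(y + 1)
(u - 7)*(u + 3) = u^2 - 4*u - 21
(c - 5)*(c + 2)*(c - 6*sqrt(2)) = c^3 - 6*sqrt(2)*c^2 - 3*c^2 - 10*c + 18*sqrt(2)*c + 60*sqrt(2)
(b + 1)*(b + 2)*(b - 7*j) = b^3 - 7*b^2*j + 3*b^2 - 21*b*j + 2*b - 14*j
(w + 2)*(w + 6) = w^2 + 8*w + 12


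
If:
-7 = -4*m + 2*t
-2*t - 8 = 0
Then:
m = -1/4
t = -4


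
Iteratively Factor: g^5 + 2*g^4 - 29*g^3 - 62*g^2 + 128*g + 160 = (g - 2)*(g^4 + 4*g^3 - 21*g^2 - 104*g - 80) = (g - 2)*(g + 1)*(g^3 + 3*g^2 - 24*g - 80) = (g - 5)*(g - 2)*(g + 1)*(g^2 + 8*g + 16) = (g - 5)*(g - 2)*(g + 1)*(g + 4)*(g + 4)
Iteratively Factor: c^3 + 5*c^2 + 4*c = (c + 1)*(c^2 + 4*c) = (c + 1)*(c + 4)*(c)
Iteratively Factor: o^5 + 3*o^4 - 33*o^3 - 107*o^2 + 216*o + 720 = (o - 5)*(o^4 + 8*o^3 + 7*o^2 - 72*o - 144) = (o - 5)*(o - 3)*(o^3 + 11*o^2 + 40*o + 48) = (o - 5)*(o - 3)*(o + 3)*(o^2 + 8*o + 16) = (o - 5)*(o - 3)*(o + 3)*(o + 4)*(o + 4)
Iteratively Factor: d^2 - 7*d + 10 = (d - 2)*(d - 5)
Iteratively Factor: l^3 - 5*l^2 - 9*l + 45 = (l + 3)*(l^2 - 8*l + 15) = (l - 5)*(l + 3)*(l - 3)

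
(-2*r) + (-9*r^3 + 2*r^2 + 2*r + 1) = -9*r^3 + 2*r^2 + 1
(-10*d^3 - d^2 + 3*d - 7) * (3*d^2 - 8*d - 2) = -30*d^5 + 77*d^4 + 37*d^3 - 43*d^2 + 50*d + 14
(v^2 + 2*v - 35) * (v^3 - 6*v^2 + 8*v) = v^5 - 4*v^4 - 39*v^3 + 226*v^2 - 280*v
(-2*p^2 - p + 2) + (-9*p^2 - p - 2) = -11*p^2 - 2*p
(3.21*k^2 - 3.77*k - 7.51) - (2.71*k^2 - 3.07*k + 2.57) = 0.5*k^2 - 0.7*k - 10.08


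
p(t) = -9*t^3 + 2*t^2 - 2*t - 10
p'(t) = -27*t^2 + 4*t - 2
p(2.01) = -79.03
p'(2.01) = -103.04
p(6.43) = -2332.80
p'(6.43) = -1092.59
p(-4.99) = 1168.04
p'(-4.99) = -694.26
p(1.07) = -20.88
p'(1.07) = -28.63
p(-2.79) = 206.61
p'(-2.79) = -223.33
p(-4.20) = 700.47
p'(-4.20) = -495.08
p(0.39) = -11.01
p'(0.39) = -4.55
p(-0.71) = -4.35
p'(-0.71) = -18.45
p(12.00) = -15298.00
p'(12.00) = -3842.00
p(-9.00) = 6731.00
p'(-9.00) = -2225.00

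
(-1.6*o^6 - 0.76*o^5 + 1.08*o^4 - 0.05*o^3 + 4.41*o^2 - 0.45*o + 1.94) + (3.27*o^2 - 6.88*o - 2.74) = -1.6*o^6 - 0.76*o^5 + 1.08*o^4 - 0.05*o^3 + 7.68*o^2 - 7.33*o - 0.8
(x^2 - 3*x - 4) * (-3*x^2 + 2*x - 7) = -3*x^4 + 11*x^3 - x^2 + 13*x + 28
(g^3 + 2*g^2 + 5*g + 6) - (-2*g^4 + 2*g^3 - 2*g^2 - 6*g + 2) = 2*g^4 - g^3 + 4*g^2 + 11*g + 4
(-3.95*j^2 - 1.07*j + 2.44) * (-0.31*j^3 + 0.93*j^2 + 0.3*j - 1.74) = 1.2245*j^5 - 3.3418*j^4 - 2.9365*j^3 + 8.8212*j^2 + 2.5938*j - 4.2456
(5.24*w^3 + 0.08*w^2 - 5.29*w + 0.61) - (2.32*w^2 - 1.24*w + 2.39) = 5.24*w^3 - 2.24*w^2 - 4.05*w - 1.78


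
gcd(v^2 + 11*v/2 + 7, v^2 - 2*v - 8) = v + 2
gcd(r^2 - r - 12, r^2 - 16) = r - 4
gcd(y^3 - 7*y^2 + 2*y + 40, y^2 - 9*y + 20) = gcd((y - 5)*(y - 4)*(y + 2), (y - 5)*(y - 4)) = y^2 - 9*y + 20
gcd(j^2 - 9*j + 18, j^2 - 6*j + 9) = j - 3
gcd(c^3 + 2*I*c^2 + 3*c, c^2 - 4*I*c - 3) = c - I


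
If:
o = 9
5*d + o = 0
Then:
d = -9/5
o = 9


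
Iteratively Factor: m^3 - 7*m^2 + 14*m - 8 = (m - 1)*(m^2 - 6*m + 8) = (m - 4)*(m - 1)*(m - 2)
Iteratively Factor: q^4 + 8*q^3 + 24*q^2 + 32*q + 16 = (q + 2)*(q^3 + 6*q^2 + 12*q + 8) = (q + 2)^2*(q^2 + 4*q + 4) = (q + 2)^3*(q + 2)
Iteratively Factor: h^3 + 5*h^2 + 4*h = (h + 4)*(h^2 + h) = (h + 1)*(h + 4)*(h)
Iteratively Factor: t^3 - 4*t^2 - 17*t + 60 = (t + 4)*(t^2 - 8*t + 15) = (t - 3)*(t + 4)*(t - 5)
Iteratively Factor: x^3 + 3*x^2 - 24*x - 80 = (x + 4)*(x^2 - x - 20) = (x - 5)*(x + 4)*(x + 4)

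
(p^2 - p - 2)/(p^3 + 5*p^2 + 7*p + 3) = (p - 2)/(p^2 + 4*p + 3)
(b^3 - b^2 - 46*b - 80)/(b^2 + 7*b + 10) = b - 8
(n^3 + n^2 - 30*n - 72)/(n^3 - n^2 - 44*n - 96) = (n - 6)/(n - 8)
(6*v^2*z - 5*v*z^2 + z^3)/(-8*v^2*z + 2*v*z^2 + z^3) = (-3*v + z)/(4*v + z)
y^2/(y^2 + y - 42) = y^2/(y^2 + y - 42)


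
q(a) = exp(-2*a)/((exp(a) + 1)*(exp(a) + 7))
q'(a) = -2*exp(-2*a)/((exp(a) + 1)*(exp(a) + 7)) - exp(-a)/((exp(a) + 1)*(exp(a) + 7)^2) - exp(-a)/((exp(a) + 1)^2*(exp(a) + 7)) = 2*(-2*exp(2*a) - 12*exp(a) - 7)*exp(-2*a)/(exp(4*a) + 16*exp(3*a) + 78*exp(2*a) + 112*exp(a) + 49)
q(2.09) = 0.00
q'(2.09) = -0.00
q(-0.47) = 0.21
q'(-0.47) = -0.51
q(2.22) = 0.00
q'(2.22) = -0.00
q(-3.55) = 167.62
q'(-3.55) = -340.60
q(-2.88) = 42.58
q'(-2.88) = -87.77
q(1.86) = 0.00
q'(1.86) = -0.00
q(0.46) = 0.02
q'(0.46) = -0.05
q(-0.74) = 0.40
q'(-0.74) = -0.95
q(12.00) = 0.00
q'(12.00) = 0.00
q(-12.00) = 3784133732.22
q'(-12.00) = -7568294036.32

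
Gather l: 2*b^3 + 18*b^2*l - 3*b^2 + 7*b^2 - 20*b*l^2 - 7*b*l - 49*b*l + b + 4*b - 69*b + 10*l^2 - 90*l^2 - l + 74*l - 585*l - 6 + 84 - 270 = 2*b^3 + 4*b^2 - 64*b + l^2*(-20*b - 80) + l*(18*b^2 - 56*b - 512) - 192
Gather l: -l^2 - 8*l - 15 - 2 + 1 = -l^2 - 8*l - 16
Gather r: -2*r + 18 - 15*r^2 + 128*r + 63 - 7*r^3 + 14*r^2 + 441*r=-7*r^3 - r^2 + 567*r + 81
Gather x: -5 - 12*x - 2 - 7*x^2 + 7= -7*x^2 - 12*x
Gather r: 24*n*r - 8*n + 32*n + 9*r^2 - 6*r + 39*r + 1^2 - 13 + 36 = 24*n + 9*r^2 + r*(24*n + 33) + 24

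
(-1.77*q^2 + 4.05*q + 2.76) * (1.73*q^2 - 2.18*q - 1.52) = -3.0621*q^4 + 10.8651*q^3 - 1.3638*q^2 - 12.1728*q - 4.1952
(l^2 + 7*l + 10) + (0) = l^2 + 7*l + 10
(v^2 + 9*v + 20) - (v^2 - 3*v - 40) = 12*v + 60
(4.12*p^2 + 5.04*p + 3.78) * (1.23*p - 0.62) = 5.0676*p^3 + 3.6448*p^2 + 1.5246*p - 2.3436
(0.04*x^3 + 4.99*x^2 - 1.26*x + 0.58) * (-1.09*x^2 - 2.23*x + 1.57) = -0.0436*x^5 - 5.5283*x^4 - 9.6915*x^3 + 10.0119*x^2 - 3.2716*x + 0.9106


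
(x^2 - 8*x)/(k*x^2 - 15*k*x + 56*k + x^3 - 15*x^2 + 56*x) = x/(k*x - 7*k + x^2 - 7*x)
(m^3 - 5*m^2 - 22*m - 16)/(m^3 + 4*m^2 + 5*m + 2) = (m - 8)/(m + 1)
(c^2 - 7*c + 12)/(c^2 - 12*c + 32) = (c - 3)/(c - 8)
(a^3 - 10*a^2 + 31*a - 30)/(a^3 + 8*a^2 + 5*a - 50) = (a^2 - 8*a + 15)/(a^2 + 10*a + 25)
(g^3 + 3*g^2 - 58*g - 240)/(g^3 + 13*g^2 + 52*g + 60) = (g - 8)/(g + 2)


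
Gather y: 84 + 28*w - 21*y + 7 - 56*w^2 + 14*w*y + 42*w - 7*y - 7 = -56*w^2 + 70*w + y*(14*w - 28) + 84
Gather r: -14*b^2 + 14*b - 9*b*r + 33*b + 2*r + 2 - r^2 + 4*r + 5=-14*b^2 + 47*b - r^2 + r*(6 - 9*b) + 7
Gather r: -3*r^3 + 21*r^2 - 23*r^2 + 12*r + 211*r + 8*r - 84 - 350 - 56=-3*r^3 - 2*r^2 + 231*r - 490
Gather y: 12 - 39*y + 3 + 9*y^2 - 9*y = 9*y^2 - 48*y + 15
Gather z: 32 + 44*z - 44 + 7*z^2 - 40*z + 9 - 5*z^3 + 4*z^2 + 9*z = -5*z^3 + 11*z^2 + 13*z - 3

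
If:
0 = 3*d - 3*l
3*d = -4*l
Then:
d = 0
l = 0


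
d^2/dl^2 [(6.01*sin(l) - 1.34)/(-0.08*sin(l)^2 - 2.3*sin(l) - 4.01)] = (0.0384639999999999*sin(l)^5 - 1.140144*sin(l)^4 - 12.384656*sin(l)^3 - 60.747886*sin(l)^2 + 122.047629*sin(l) + 124.177916)/(0.08*sin(l)^2 + 2.3*sin(l) + 4.01)^3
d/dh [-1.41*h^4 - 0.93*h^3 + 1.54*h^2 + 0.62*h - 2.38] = -5.64*h^3 - 2.79*h^2 + 3.08*h + 0.62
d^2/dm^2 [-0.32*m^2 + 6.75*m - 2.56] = -0.640000000000000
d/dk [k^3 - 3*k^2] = 3*k*(k - 2)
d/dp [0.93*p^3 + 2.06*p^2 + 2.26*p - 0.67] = 2.79*p^2 + 4.12*p + 2.26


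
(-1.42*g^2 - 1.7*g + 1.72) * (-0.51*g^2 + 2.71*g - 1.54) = 0.7242*g^4 - 2.9812*g^3 - 3.2974*g^2 + 7.2792*g - 2.6488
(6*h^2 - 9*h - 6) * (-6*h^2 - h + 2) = -36*h^4 + 48*h^3 + 57*h^2 - 12*h - 12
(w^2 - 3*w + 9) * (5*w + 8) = 5*w^3 - 7*w^2 + 21*w + 72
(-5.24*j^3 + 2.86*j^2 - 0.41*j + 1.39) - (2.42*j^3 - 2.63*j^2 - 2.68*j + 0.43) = -7.66*j^3 + 5.49*j^2 + 2.27*j + 0.96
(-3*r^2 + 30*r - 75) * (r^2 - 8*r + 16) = -3*r^4 + 54*r^3 - 363*r^2 + 1080*r - 1200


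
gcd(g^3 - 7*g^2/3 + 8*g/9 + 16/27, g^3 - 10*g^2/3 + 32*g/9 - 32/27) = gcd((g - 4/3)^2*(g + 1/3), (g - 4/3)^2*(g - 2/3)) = g^2 - 8*g/3 + 16/9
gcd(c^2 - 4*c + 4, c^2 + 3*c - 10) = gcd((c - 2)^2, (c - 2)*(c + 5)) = c - 2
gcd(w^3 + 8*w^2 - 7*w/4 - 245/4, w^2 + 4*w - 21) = w + 7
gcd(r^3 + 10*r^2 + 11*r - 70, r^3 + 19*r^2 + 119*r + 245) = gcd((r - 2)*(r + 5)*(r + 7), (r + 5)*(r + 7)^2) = r^2 + 12*r + 35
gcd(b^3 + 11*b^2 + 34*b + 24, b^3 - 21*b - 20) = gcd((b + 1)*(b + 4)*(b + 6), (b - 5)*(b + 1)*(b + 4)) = b^2 + 5*b + 4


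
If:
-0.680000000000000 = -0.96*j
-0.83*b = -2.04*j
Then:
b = 1.74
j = 0.71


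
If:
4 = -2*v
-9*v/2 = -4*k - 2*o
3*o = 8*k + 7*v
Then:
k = 1/28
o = -32/7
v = -2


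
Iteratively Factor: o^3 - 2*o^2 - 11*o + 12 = (o + 3)*(o^2 - 5*o + 4) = (o - 4)*(o + 3)*(o - 1)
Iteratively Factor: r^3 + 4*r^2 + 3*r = (r + 1)*(r^2 + 3*r) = (r + 1)*(r + 3)*(r)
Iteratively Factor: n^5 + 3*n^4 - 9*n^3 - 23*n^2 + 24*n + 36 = (n + 3)*(n^4 - 9*n^2 + 4*n + 12) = (n + 3)^2*(n^3 - 3*n^2 + 4) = (n - 2)*(n + 3)^2*(n^2 - n - 2) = (n - 2)*(n + 1)*(n + 3)^2*(n - 2)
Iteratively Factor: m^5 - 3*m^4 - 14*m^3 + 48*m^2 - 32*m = (m - 1)*(m^4 - 2*m^3 - 16*m^2 + 32*m) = m*(m - 1)*(m^3 - 2*m^2 - 16*m + 32) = m*(m - 2)*(m - 1)*(m^2 - 16) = m*(m - 4)*(m - 2)*(m - 1)*(m + 4)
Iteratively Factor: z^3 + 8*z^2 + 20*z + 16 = (z + 2)*(z^2 + 6*z + 8) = (z + 2)^2*(z + 4)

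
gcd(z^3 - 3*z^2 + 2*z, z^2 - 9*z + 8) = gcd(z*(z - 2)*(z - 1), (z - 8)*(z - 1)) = z - 1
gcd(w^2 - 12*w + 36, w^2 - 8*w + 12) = w - 6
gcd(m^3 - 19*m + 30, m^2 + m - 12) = m - 3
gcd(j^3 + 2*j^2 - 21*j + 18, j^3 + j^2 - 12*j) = j - 3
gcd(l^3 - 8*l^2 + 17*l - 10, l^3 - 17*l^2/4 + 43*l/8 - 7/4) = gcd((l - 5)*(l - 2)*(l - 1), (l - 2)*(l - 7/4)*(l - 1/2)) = l - 2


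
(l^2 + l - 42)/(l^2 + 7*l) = (l - 6)/l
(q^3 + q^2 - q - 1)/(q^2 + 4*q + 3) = (q^2 - 1)/(q + 3)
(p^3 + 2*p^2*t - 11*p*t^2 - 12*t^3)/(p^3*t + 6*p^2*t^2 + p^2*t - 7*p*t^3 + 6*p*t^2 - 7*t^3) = (p^3 + 2*p^2*t - 11*p*t^2 - 12*t^3)/(t*(p^3 + 6*p^2*t + p^2 - 7*p*t^2 + 6*p*t - 7*t^2))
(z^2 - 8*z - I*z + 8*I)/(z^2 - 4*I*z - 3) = (z - 8)/(z - 3*I)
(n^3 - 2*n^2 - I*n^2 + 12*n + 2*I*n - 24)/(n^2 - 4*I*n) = n - 2 + 3*I - 6*I/n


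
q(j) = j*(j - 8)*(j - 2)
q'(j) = j*(j - 8) + j*(j - 2) + (j - 8)*(j - 2)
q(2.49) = -6.72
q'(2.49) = -15.20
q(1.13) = 6.75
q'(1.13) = -2.77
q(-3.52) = -223.84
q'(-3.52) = 123.57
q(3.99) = -31.84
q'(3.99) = -16.04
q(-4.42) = -352.43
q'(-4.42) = 163.01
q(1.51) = 4.80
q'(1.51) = -7.36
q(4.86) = -43.64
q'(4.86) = -10.34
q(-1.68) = -59.85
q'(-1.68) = 58.07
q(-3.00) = -165.00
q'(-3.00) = 103.00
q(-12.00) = -3360.00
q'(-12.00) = 688.00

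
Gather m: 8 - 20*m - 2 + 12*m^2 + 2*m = 12*m^2 - 18*m + 6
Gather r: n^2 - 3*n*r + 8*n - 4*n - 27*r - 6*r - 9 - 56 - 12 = n^2 + 4*n + r*(-3*n - 33) - 77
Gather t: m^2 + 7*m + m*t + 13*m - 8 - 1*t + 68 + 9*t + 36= m^2 + 20*m + t*(m + 8) + 96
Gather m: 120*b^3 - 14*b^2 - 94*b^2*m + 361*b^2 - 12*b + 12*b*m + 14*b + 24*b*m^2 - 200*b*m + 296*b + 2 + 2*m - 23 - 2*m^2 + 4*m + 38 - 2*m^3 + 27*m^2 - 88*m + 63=120*b^3 + 347*b^2 + 298*b - 2*m^3 + m^2*(24*b + 25) + m*(-94*b^2 - 188*b - 82) + 80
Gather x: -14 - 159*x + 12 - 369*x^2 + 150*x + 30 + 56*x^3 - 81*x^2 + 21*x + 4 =56*x^3 - 450*x^2 + 12*x + 32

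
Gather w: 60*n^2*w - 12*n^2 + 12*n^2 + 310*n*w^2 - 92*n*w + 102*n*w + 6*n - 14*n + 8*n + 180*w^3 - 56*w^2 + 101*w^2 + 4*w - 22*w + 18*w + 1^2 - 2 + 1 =180*w^3 + w^2*(310*n + 45) + w*(60*n^2 + 10*n)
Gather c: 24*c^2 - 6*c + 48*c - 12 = 24*c^2 + 42*c - 12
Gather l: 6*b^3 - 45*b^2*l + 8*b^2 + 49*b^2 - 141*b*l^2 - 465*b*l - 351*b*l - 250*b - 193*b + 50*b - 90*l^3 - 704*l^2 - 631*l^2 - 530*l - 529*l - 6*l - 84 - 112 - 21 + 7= 6*b^3 + 57*b^2 - 393*b - 90*l^3 + l^2*(-141*b - 1335) + l*(-45*b^2 - 816*b - 1065) - 210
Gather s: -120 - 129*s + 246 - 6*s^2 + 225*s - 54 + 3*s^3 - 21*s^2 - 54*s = 3*s^3 - 27*s^2 + 42*s + 72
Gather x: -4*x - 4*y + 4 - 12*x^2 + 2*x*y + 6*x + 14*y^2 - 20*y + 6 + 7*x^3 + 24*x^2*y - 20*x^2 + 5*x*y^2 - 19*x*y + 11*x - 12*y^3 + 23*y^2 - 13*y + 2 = 7*x^3 + x^2*(24*y - 32) + x*(5*y^2 - 17*y + 13) - 12*y^3 + 37*y^2 - 37*y + 12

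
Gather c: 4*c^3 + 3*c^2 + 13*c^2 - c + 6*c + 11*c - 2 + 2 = 4*c^3 + 16*c^2 + 16*c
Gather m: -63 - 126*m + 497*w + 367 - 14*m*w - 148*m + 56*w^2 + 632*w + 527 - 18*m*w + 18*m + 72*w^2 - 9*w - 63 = m*(-32*w - 256) + 128*w^2 + 1120*w + 768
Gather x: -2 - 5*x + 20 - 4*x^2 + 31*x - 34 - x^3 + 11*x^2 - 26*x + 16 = -x^3 + 7*x^2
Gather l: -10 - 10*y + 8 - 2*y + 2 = -12*y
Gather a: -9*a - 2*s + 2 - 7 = -9*a - 2*s - 5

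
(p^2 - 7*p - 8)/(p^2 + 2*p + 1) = (p - 8)/(p + 1)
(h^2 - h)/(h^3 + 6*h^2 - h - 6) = h/(h^2 + 7*h + 6)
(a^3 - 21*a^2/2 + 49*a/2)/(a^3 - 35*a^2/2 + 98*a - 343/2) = a/(a - 7)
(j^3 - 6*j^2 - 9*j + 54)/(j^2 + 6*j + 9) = (j^2 - 9*j + 18)/(j + 3)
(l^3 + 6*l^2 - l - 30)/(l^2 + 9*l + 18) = (l^2 + 3*l - 10)/(l + 6)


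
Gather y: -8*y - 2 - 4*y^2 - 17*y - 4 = -4*y^2 - 25*y - 6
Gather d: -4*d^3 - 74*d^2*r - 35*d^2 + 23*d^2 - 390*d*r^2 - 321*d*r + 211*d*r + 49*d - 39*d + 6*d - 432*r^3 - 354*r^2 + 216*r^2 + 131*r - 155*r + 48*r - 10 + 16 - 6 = -4*d^3 + d^2*(-74*r - 12) + d*(-390*r^2 - 110*r + 16) - 432*r^3 - 138*r^2 + 24*r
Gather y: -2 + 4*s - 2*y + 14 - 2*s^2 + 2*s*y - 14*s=-2*s^2 - 10*s + y*(2*s - 2) + 12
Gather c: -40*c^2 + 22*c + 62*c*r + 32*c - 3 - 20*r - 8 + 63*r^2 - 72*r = -40*c^2 + c*(62*r + 54) + 63*r^2 - 92*r - 11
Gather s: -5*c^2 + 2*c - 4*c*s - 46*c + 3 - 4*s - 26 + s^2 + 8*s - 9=-5*c^2 - 44*c + s^2 + s*(4 - 4*c) - 32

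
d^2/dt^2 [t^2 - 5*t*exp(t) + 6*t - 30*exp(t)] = -5*t*exp(t) - 40*exp(t) + 2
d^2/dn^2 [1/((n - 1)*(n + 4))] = 2*((n - 1)^2 + (n - 1)*(n + 4) + (n + 4)^2)/((n - 1)^3*(n + 4)^3)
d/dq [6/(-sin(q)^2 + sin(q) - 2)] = 6*(2*sin(q) - 1)*cos(q)/(sin(q)^2 - sin(q) + 2)^2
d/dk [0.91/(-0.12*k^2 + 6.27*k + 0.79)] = (0.2184*k - 5.7057)/(-0.12*k^2 + 6.27*k + 0.79)^2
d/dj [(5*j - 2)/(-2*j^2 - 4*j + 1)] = (10*j^2 - 8*j - 3)/(4*j^4 + 16*j^3 + 12*j^2 - 8*j + 1)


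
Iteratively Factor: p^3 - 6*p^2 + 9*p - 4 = (p - 4)*(p^2 - 2*p + 1) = (p - 4)*(p - 1)*(p - 1)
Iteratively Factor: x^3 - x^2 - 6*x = (x + 2)*(x^2 - 3*x) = (x - 3)*(x + 2)*(x)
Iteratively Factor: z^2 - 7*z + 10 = (z - 5)*(z - 2)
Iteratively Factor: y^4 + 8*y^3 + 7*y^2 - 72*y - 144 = (y + 4)*(y^3 + 4*y^2 - 9*y - 36) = (y - 3)*(y + 4)*(y^2 + 7*y + 12) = (y - 3)*(y + 3)*(y + 4)*(y + 4)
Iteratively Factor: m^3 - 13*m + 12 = (m - 3)*(m^2 + 3*m - 4) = (m - 3)*(m - 1)*(m + 4)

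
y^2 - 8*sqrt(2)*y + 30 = (y - 5*sqrt(2))*(y - 3*sqrt(2))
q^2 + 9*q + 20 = (q + 4)*(q + 5)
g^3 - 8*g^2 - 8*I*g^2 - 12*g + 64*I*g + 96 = (g - 8)*(g - 6*I)*(g - 2*I)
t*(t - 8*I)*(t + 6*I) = t^3 - 2*I*t^2 + 48*t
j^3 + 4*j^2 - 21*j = j*(j - 3)*(j + 7)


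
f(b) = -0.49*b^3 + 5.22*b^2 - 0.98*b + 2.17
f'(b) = -1.47*b^2 + 10.44*b - 0.98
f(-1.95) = 27.56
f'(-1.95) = -26.93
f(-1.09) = 10.07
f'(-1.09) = -14.11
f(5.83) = 76.78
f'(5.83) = 9.92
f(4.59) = 60.26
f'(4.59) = 15.97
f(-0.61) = 4.82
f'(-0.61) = -7.90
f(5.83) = 76.78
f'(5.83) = 9.92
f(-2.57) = 47.48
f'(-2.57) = -37.52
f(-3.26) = 77.82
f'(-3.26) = -50.64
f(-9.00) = 791.02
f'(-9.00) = -214.01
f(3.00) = 32.98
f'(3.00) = 17.11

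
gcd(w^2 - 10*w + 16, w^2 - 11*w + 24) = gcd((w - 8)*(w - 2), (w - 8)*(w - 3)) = w - 8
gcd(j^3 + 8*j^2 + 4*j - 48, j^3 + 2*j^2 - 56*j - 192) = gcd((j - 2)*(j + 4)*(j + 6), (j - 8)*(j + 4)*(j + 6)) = j^2 + 10*j + 24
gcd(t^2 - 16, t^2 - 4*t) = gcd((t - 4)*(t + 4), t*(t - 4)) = t - 4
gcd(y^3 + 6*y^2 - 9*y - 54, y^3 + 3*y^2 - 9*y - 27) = y^2 - 9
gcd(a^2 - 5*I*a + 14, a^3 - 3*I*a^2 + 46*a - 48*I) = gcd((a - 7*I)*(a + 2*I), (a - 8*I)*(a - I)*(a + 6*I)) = 1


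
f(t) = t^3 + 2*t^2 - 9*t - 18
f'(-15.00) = 606.00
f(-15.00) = -2808.00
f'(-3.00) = 6.00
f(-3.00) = 0.00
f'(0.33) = -7.35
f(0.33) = -20.72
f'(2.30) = 16.07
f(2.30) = -15.95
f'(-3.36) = 11.43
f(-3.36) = -3.11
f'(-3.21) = 9.07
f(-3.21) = -1.58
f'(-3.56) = 14.78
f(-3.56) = -5.73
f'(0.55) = -5.89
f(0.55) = -22.18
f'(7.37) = 183.43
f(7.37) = 424.62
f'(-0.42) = -10.15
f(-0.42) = -13.94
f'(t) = 3*t^2 + 4*t - 9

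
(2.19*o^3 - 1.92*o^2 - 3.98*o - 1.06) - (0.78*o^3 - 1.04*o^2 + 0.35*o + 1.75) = 1.41*o^3 - 0.88*o^2 - 4.33*o - 2.81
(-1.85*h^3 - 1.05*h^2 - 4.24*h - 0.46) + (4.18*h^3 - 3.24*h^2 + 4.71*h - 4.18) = 2.33*h^3 - 4.29*h^2 + 0.47*h - 4.64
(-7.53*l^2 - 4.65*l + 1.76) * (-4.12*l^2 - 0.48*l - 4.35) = 31.0236*l^4 + 22.7724*l^3 + 27.7363*l^2 + 19.3827*l - 7.656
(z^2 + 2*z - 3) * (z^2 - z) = z^4 + z^3 - 5*z^2 + 3*z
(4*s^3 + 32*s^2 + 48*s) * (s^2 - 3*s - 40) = 4*s^5 + 20*s^4 - 208*s^3 - 1424*s^2 - 1920*s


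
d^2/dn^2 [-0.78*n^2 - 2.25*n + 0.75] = -1.56000000000000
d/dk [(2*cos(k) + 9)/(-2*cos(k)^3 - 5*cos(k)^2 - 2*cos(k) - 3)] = -8*(48*cos(k) + 16*cos(2*k) + cos(3*k) + 22)*sin(k)/(7*cos(k) + 5*cos(2*k) + cos(3*k) + 11)^2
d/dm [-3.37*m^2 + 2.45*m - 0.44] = 2.45 - 6.74*m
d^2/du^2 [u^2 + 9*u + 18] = 2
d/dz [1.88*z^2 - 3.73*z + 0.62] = 3.76*z - 3.73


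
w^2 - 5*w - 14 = (w - 7)*(w + 2)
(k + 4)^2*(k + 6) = k^3 + 14*k^2 + 64*k + 96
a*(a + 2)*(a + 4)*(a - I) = a^4 + 6*a^3 - I*a^3 + 8*a^2 - 6*I*a^2 - 8*I*a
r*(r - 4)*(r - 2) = r^3 - 6*r^2 + 8*r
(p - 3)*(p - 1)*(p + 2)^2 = p^4 - 9*p^2 - 4*p + 12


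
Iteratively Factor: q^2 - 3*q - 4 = (q - 4)*(q + 1)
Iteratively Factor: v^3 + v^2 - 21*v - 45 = (v - 5)*(v^2 + 6*v + 9) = (v - 5)*(v + 3)*(v + 3)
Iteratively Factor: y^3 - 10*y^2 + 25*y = (y - 5)*(y^2 - 5*y) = y*(y - 5)*(y - 5)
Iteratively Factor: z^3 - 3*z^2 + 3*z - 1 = (z - 1)*(z^2 - 2*z + 1) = (z - 1)^2*(z - 1)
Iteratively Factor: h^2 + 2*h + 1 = (h + 1)*(h + 1)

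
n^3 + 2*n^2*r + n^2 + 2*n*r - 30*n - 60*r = (n - 5)*(n + 6)*(n + 2*r)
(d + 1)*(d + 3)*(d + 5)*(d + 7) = d^4 + 16*d^3 + 86*d^2 + 176*d + 105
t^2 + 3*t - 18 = (t - 3)*(t + 6)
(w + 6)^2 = w^2 + 12*w + 36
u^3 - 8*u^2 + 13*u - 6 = (u - 6)*(u - 1)^2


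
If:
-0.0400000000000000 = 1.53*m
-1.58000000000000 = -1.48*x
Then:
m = -0.03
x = 1.07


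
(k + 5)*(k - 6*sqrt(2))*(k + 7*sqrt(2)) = k^3 + sqrt(2)*k^2 + 5*k^2 - 84*k + 5*sqrt(2)*k - 420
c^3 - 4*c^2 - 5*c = c*(c - 5)*(c + 1)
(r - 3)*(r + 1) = r^2 - 2*r - 3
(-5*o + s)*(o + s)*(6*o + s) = -30*o^3 - 29*o^2*s + 2*o*s^2 + s^3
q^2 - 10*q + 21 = (q - 7)*(q - 3)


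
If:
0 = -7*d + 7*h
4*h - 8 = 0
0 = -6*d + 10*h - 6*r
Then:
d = 2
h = 2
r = 4/3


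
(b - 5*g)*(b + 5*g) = b^2 - 25*g^2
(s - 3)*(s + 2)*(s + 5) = s^3 + 4*s^2 - 11*s - 30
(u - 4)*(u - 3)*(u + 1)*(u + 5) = u^4 - u^3 - 25*u^2 + 37*u + 60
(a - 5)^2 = a^2 - 10*a + 25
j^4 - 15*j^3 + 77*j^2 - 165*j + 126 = (j - 7)*(j - 3)^2*(j - 2)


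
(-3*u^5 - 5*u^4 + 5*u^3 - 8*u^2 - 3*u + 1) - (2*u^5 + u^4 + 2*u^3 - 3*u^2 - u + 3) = -5*u^5 - 6*u^4 + 3*u^3 - 5*u^2 - 2*u - 2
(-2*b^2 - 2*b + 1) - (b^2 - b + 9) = -3*b^2 - b - 8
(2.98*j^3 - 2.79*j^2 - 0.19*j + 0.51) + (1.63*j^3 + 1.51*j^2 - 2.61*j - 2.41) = 4.61*j^3 - 1.28*j^2 - 2.8*j - 1.9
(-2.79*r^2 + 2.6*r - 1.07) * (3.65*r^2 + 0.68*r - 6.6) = -10.1835*r^4 + 7.5928*r^3 + 16.2765*r^2 - 17.8876*r + 7.062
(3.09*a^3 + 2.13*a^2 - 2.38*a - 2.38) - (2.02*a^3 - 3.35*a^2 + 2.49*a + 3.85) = 1.07*a^3 + 5.48*a^2 - 4.87*a - 6.23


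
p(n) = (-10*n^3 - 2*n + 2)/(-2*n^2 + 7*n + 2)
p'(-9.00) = 4.58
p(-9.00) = -32.78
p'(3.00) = -109.20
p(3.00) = -54.80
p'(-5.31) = 4.17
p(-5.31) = -16.49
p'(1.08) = -4.46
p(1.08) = -1.77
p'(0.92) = -3.50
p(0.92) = -1.13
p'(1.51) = -8.26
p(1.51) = -4.43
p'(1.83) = -12.94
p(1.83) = -7.76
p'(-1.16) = 1.82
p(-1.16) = -2.26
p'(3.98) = -1450.20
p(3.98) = 349.52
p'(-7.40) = 4.46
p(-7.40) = -25.54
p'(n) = (4*n - 7)*(-10*n^3 - 2*n + 2)/(-2*n^2 + 7*n + 2)^2 + (-30*n^2 - 2)/(-2*n^2 + 7*n + 2)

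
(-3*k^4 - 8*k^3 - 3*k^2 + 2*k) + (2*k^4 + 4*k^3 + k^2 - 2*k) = -k^4 - 4*k^3 - 2*k^2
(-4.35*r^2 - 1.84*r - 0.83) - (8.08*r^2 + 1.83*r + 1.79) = -12.43*r^2 - 3.67*r - 2.62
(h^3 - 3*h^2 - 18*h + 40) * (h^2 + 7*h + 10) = h^5 + 4*h^4 - 29*h^3 - 116*h^2 + 100*h + 400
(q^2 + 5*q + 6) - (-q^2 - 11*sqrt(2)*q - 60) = 2*q^2 + 5*q + 11*sqrt(2)*q + 66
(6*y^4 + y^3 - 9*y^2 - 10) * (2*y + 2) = 12*y^5 + 14*y^4 - 16*y^3 - 18*y^2 - 20*y - 20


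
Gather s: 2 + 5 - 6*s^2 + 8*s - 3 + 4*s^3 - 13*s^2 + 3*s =4*s^3 - 19*s^2 + 11*s + 4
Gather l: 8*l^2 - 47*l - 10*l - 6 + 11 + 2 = 8*l^2 - 57*l + 7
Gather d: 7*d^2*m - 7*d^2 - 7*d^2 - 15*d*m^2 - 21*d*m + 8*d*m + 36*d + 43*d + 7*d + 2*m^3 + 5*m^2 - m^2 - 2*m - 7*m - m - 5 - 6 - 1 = d^2*(7*m - 14) + d*(-15*m^2 - 13*m + 86) + 2*m^3 + 4*m^2 - 10*m - 12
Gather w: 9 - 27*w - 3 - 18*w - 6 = -45*w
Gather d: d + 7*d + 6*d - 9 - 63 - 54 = 14*d - 126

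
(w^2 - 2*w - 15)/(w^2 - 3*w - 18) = (w - 5)/(w - 6)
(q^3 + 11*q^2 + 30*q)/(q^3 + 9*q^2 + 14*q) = (q^2 + 11*q + 30)/(q^2 + 9*q + 14)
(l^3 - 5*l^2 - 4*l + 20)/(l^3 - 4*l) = (l - 5)/l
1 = 1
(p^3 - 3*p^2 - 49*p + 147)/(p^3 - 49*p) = (p - 3)/p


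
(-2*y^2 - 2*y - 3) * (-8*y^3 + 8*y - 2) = 16*y^5 + 16*y^4 + 8*y^3 - 12*y^2 - 20*y + 6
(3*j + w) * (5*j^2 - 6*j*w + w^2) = 15*j^3 - 13*j^2*w - 3*j*w^2 + w^3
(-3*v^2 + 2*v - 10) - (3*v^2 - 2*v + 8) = -6*v^2 + 4*v - 18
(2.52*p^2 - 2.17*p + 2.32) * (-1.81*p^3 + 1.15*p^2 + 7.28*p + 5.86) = -4.5612*p^5 + 6.8257*p^4 + 11.6509*p^3 + 1.6376*p^2 + 4.1734*p + 13.5952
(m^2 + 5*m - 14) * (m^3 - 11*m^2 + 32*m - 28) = m^5 - 6*m^4 - 37*m^3 + 286*m^2 - 588*m + 392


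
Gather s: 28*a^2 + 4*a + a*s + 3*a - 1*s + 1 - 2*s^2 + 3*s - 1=28*a^2 + 7*a - 2*s^2 + s*(a + 2)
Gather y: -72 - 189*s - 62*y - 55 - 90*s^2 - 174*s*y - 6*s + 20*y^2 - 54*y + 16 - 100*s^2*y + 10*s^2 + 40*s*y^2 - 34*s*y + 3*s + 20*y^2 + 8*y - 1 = -80*s^2 - 192*s + y^2*(40*s + 40) + y*(-100*s^2 - 208*s - 108) - 112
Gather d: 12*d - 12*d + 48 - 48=0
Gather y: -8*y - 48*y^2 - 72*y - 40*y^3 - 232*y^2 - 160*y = -40*y^3 - 280*y^2 - 240*y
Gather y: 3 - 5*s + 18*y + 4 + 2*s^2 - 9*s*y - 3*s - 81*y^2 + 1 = 2*s^2 - 8*s - 81*y^2 + y*(18 - 9*s) + 8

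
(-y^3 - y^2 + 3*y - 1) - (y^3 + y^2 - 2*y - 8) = -2*y^3 - 2*y^2 + 5*y + 7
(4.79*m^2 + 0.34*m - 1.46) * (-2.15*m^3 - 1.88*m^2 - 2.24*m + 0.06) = -10.2985*m^5 - 9.7362*m^4 - 8.2298*m^3 + 2.2706*m^2 + 3.2908*m - 0.0876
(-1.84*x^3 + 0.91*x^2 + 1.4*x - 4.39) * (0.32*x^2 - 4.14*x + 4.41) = -0.5888*x^5 + 7.9088*x^4 - 11.4338*x^3 - 3.1877*x^2 + 24.3486*x - 19.3599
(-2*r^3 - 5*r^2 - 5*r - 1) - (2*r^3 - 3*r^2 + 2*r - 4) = -4*r^3 - 2*r^2 - 7*r + 3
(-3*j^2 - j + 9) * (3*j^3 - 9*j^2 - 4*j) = -9*j^5 + 24*j^4 + 48*j^3 - 77*j^2 - 36*j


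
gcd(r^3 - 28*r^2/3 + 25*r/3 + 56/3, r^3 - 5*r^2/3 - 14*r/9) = r - 7/3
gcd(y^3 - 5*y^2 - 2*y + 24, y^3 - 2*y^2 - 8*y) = y^2 - 2*y - 8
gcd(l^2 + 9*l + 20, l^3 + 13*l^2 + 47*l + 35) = l + 5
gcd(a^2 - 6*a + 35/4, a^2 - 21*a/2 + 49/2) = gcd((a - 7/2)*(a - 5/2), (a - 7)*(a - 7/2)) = a - 7/2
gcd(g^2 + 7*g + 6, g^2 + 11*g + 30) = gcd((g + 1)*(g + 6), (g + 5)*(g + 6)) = g + 6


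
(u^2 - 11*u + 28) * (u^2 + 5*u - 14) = u^4 - 6*u^3 - 41*u^2 + 294*u - 392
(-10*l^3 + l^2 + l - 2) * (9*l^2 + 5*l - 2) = -90*l^5 - 41*l^4 + 34*l^3 - 15*l^2 - 12*l + 4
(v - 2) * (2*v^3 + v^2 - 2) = 2*v^4 - 3*v^3 - 2*v^2 - 2*v + 4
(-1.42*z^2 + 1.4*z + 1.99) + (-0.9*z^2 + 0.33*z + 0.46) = -2.32*z^2 + 1.73*z + 2.45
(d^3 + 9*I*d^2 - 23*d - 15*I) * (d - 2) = d^4 - 2*d^3 + 9*I*d^3 - 23*d^2 - 18*I*d^2 + 46*d - 15*I*d + 30*I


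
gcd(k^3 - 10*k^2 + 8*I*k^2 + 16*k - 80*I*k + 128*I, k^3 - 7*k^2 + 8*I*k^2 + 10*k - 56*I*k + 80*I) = k^2 + k*(-2 + 8*I) - 16*I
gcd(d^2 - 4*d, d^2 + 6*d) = d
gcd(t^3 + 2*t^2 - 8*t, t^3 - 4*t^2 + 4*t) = t^2 - 2*t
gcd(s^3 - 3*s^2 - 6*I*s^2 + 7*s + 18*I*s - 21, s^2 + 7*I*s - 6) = s + I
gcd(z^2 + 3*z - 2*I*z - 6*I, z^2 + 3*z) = z + 3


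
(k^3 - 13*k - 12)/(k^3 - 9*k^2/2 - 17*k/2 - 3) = 2*(k^2 - k - 12)/(2*k^2 - 11*k - 6)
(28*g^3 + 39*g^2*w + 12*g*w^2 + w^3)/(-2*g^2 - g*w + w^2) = (28*g^2 + 11*g*w + w^2)/(-2*g + w)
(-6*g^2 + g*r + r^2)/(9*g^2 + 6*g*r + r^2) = (-2*g + r)/(3*g + r)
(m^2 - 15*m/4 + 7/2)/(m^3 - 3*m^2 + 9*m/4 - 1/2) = (4*m - 7)/(4*m^2 - 4*m + 1)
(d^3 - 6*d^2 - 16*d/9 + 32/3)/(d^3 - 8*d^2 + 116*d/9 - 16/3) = (3*d + 4)/(3*d - 2)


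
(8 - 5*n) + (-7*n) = 8 - 12*n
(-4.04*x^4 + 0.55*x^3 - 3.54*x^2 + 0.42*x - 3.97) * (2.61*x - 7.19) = -10.5444*x^5 + 30.4831*x^4 - 13.1939*x^3 + 26.5488*x^2 - 13.3815*x + 28.5443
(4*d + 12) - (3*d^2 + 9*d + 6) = -3*d^2 - 5*d + 6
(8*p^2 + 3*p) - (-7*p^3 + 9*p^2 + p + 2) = 7*p^3 - p^2 + 2*p - 2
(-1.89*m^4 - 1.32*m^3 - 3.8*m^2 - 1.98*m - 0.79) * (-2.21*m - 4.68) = 4.1769*m^5 + 11.7624*m^4 + 14.5756*m^3 + 22.1598*m^2 + 11.0123*m + 3.6972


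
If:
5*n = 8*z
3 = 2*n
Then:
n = 3/2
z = 15/16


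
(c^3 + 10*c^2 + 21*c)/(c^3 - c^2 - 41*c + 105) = c*(c + 3)/(c^2 - 8*c + 15)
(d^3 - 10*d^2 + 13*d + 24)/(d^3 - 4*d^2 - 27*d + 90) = (d^2 - 7*d - 8)/(d^2 - d - 30)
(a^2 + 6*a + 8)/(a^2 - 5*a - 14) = (a + 4)/(a - 7)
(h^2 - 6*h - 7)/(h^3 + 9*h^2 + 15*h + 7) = (h - 7)/(h^2 + 8*h + 7)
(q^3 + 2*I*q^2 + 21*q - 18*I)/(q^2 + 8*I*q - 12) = (q^2 - 4*I*q - 3)/(q + 2*I)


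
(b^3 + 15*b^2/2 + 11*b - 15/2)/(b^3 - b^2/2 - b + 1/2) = (b^2 + 8*b + 15)/(b^2 - 1)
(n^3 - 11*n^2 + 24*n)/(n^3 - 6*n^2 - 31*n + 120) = n/(n + 5)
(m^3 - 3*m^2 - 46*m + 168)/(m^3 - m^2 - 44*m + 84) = (m - 4)/(m - 2)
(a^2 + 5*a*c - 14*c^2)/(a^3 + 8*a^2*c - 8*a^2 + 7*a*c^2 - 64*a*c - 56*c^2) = (a - 2*c)/(a^2 + a*c - 8*a - 8*c)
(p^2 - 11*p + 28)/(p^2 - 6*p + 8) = (p - 7)/(p - 2)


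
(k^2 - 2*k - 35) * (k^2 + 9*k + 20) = k^4 + 7*k^3 - 33*k^2 - 355*k - 700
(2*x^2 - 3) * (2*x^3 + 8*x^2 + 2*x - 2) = 4*x^5 + 16*x^4 - 2*x^3 - 28*x^2 - 6*x + 6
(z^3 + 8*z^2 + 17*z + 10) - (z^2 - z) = z^3 + 7*z^2 + 18*z + 10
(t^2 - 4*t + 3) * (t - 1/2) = t^3 - 9*t^2/2 + 5*t - 3/2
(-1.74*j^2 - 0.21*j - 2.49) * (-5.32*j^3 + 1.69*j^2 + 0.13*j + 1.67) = 9.2568*j^5 - 1.8234*j^4 + 12.6657*j^3 - 7.1412*j^2 - 0.6744*j - 4.1583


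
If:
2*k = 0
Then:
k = 0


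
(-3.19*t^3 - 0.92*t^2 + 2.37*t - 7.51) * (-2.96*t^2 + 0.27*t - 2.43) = 9.4424*t^5 + 1.8619*t^4 + 0.4881*t^3 + 25.1051*t^2 - 7.7868*t + 18.2493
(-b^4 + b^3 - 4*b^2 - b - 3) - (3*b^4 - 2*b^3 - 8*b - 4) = -4*b^4 + 3*b^3 - 4*b^2 + 7*b + 1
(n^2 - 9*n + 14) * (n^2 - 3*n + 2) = n^4 - 12*n^3 + 43*n^2 - 60*n + 28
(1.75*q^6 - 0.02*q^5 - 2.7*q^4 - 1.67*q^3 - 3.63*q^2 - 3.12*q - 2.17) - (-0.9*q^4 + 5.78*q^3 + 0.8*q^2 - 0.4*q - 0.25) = 1.75*q^6 - 0.02*q^5 - 1.8*q^4 - 7.45*q^3 - 4.43*q^2 - 2.72*q - 1.92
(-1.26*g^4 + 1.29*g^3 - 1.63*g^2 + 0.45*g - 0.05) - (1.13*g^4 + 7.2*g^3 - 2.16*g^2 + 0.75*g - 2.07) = -2.39*g^4 - 5.91*g^3 + 0.53*g^2 - 0.3*g + 2.02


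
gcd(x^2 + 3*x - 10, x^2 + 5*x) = x + 5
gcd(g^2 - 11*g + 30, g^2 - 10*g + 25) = g - 5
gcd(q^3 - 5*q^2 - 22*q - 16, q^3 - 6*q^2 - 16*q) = q^2 - 6*q - 16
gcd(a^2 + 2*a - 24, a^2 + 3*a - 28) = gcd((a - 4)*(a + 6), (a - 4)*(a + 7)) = a - 4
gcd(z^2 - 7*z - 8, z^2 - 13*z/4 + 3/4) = 1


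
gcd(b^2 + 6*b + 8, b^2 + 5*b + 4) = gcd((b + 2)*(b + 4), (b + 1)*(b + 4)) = b + 4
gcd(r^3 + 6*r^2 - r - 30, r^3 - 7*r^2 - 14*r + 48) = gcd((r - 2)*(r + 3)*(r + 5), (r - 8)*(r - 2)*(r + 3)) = r^2 + r - 6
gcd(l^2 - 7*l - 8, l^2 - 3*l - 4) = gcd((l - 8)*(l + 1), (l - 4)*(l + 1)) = l + 1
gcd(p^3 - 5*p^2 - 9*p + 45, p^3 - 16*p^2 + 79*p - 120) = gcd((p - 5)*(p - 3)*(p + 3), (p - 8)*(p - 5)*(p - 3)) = p^2 - 8*p + 15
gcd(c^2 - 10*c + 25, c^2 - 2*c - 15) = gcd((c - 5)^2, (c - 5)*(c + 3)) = c - 5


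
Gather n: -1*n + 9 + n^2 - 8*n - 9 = n^2 - 9*n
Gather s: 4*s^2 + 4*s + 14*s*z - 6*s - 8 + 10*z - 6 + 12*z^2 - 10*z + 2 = 4*s^2 + s*(14*z - 2) + 12*z^2 - 12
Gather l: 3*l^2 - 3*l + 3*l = 3*l^2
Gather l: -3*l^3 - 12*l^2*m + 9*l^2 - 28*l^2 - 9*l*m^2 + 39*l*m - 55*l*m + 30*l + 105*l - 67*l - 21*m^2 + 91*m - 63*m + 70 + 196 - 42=-3*l^3 + l^2*(-12*m - 19) + l*(-9*m^2 - 16*m + 68) - 21*m^2 + 28*m + 224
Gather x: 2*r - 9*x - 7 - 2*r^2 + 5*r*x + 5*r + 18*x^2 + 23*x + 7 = -2*r^2 + 7*r + 18*x^2 + x*(5*r + 14)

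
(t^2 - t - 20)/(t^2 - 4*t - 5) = (t + 4)/(t + 1)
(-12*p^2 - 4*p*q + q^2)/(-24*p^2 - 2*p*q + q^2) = (2*p + q)/(4*p + q)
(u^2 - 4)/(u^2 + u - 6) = (u + 2)/(u + 3)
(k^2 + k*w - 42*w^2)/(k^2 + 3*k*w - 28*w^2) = (-k + 6*w)/(-k + 4*w)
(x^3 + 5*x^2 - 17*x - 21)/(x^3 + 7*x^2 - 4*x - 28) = (x^2 - 2*x - 3)/(x^2 - 4)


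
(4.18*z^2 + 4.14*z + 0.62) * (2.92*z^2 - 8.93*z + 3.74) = 12.2056*z^4 - 25.2386*z^3 - 19.5266*z^2 + 9.947*z + 2.3188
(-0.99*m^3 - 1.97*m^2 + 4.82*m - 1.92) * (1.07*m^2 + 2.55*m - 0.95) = -1.0593*m^5 - 4.6324*m^4 + 1.0744*m^3 + 12.1081*m^2 - 9.475*m + 1.824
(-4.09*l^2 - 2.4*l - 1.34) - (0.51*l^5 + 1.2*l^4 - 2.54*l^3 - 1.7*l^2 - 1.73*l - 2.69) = -0.51*l^5 - 1.2*l^4 + 2.54*l^3 - 2.39*l^2 - 0.67*l + 1.35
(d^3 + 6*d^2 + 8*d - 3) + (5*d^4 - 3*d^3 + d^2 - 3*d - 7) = 5*d^4 - 2*d^3 + 7*d^2 + 5*d - 10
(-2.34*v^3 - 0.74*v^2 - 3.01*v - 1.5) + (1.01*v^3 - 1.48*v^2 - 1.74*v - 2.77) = -1.33*v^3 - 2.22*v^2 - 4.75*v - 4.27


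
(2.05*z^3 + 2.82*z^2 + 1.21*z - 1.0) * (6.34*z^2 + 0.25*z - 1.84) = 12.997*z^5 + 18.3913*z^4 + 4.6044*z^3 - 11.2263*z^2 - 2.4764*z + 1.84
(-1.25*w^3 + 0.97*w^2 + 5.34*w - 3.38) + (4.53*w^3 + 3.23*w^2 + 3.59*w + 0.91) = 3.28*w^3 + 4.2*w^2 + 8.93*w - 2.47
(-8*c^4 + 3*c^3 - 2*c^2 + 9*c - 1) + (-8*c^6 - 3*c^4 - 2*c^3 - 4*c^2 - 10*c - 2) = -8*c^6 - 11*c^4 + c^3 - 6*c^2 - c - 3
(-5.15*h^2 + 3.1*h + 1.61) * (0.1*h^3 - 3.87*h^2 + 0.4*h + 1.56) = -0.515*h^5 + 20.2405*h^4 - 13.896*h^3 - 13.0247*h^2 + 5.48*h + 2.5116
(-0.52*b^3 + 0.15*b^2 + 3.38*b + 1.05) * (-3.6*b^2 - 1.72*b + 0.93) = 1.872*b^5 + 0.3544*b^4 - 12.9096*b^3 - 9.4541*b^2 + 1.3374*b + 0.9765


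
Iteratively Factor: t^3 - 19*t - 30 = (t + 3)*(t^2 - 3*t - 10) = (t + 2)*(t + 3)*(t - 5)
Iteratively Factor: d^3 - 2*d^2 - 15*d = (d)*(d^2 - 2*d - 15) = d*(d + 3)*(d - 5)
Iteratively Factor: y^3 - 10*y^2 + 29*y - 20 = (y - 1)*(y^2 - 9*y + 20) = (y - 4)*(y - 1)*(y - 5)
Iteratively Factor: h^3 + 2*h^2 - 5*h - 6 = (h + 1)*(h^2 + h - 6) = (h - 2)*(h + 1)*(h + 3)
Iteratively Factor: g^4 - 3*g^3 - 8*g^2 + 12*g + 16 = (g + 2)*(g^3 - 5*g^2 + 2*g + 8) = (g + 1)*(g + 2)*(g^2 - 6*g + 8) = (g - 2)*(g + 1)*(g + 2)*(g - 4)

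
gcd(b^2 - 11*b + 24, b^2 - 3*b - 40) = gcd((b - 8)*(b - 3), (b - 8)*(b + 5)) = b - 8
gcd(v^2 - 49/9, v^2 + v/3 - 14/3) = v + 7/3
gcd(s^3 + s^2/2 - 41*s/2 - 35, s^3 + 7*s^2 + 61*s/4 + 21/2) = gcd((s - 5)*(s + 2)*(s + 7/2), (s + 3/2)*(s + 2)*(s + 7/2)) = s^2 + 11*s/2 + 7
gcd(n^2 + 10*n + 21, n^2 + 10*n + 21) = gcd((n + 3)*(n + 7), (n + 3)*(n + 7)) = n^2 + 10*n + 21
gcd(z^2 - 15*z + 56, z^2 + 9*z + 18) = 1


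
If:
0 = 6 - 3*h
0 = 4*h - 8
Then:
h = 2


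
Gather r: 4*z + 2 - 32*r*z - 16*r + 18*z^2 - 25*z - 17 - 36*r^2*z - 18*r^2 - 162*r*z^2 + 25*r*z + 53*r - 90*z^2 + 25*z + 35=r^2*(-36*z - 18) + r*(-162*z^2 - 7*z + 37) - 72*z^2 + 4*z + 20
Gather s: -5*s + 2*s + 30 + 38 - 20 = 48 - 3*s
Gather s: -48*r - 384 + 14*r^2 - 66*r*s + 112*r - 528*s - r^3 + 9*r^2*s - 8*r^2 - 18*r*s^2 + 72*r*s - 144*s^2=-r^3 + 6*r^2 + 64*r + s^2*(-18*r - 144) + s*(9*r^2 + 6*r - 528) - 384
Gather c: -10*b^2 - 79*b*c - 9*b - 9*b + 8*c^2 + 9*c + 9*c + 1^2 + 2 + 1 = -10*b^2 - 18*b + 8*c^2 + c*(18 - 79*b) + 4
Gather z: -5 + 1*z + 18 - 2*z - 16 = -z - 3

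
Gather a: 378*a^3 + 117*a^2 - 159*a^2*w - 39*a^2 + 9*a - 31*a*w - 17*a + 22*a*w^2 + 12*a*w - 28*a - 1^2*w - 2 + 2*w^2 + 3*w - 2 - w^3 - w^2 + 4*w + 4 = 378*a^3 + a^2*(78 - 159*w) + a*(22*w^2 - 19*w - 36) - w^3 + w^2 + 6*w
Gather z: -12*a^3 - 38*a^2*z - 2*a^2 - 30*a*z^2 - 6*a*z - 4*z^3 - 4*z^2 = -12*a^3 - 2*a^2 - 4*z^3 + z^2*(-30*a - 4) + z*(-38*a^2 - 6*a)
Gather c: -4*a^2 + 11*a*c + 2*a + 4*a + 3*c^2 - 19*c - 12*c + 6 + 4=-4*a^2 + 6*a + 3*c^2 + c*(11*a - 31) + 10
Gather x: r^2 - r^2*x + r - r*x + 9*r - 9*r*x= r^2 + 10*r + x*(-r^2 - 10*r)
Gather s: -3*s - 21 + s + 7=-2*s - 14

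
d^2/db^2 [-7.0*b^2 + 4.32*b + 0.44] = -14.0000000000000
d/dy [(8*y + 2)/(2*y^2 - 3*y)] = 2*(-8*y^2 - 4*y + 3)/(y^2*(4*y^2 - 12*y + 9))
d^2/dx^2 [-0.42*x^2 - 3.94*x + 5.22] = -0.840000000000000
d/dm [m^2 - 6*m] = 2*m - 6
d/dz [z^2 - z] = 2*z - 1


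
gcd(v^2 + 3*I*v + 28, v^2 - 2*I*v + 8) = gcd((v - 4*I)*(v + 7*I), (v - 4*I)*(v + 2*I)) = v - 4*I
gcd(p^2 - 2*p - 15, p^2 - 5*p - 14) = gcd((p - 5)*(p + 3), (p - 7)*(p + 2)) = 1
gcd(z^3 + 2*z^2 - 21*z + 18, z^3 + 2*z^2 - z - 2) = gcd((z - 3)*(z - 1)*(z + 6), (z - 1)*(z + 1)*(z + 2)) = z - 1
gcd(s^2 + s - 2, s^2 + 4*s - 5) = s - 1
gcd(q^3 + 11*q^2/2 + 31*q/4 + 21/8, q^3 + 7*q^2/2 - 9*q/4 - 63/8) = q^2 + 5*q + 21/4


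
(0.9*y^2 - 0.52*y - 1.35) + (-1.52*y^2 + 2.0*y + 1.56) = -0.62*y^2 + 1.48*y + 0.21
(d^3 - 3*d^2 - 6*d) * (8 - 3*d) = -3*d^4 + 17*d^3 - 6*d^2 - 48*d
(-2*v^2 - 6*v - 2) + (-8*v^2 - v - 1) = -10*v^2 - 7*v - 3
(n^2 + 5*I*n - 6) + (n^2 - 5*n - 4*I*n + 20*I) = 2*n^2 - 5*n + I*n - 6 + 20*I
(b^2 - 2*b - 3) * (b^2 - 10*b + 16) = b^4 - 12*b^3 + 33*b^2 - 2*b - 48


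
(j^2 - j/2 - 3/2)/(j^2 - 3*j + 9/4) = 2*(j + 1)/(2*j - 3)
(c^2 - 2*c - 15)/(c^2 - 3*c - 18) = (c - 5)/(c - 6)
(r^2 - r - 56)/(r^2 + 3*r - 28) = (r - 8)/(r - 4)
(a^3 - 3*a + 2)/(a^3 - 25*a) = (a^3 - 3*a + 2)/(a*(a^2 - 25))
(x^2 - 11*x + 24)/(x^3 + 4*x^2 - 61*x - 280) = (x - 3)/(x^2 + 12*x + 35)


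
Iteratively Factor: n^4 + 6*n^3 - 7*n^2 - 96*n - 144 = (n + 4)*(n^3 + 2*n^2 - 15*n - 36) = (n + 3)*(n + 4)*(n^2 - n - 12) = (n - 4)*(n + 3)*(n + 4)*(n + 3)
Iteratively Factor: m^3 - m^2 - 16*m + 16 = (m + 4)*(m^2 - 5*m + 4) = (m - 1)*(m + 4)*(m - 4)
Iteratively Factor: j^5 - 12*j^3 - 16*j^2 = (j)*(j^4 - 12*j^2 - 16*j) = j*(j - 4)*(j^3 + 4*j^2 + 4*j) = j*(j - 4)*(j + 2)*(j^2 + 2*j) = j^2*(j - 4)*(j + 2)*(j + 2)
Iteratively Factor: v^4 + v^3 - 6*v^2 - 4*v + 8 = (v + 2)*(v^3 - v^2 - 4*v + 4) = (v - 1)*(v + 2)*(v^2 - 4) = (v - 1)*(v + 2)^2*(v - 2)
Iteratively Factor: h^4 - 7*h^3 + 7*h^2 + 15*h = (h - 3)*(h^3 - 4*h^2 - 5*h) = (h - 3)*(h + 1)*(h^2 - 5*h) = h*(h - 3)*(h + 1)*(h - 5)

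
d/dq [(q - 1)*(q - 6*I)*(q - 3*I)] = 3*q^2 + q*(-2 - 18*I) - 18 + 9*I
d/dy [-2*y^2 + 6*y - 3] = 6 - 4*y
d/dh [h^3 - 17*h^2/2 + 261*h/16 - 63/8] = 3*h^2 - 17*h + 261/16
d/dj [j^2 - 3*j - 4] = 2*j - 3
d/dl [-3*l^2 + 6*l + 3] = 6 - 6*l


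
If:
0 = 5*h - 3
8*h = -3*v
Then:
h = 3/5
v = -8/5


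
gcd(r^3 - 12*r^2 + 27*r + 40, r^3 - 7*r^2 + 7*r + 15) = r^2 - 4*r - 5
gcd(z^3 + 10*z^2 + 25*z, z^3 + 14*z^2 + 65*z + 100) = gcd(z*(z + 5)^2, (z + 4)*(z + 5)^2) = z^2 + 10*z + 25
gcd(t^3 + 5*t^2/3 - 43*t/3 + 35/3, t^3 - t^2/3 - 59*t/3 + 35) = t^2 + 8*t/3 - 35/3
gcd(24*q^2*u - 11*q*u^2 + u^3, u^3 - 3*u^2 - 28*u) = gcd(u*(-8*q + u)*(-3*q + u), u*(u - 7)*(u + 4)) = u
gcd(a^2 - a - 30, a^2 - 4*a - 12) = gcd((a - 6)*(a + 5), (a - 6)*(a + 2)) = a - 6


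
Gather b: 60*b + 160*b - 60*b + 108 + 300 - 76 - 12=160*b + 320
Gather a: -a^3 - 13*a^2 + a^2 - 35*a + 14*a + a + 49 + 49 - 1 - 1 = -a^3 - 12*a^2 - 20*a + 96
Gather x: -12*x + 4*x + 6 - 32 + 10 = -8*x - 16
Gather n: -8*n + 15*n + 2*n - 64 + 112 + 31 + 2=9*n + 81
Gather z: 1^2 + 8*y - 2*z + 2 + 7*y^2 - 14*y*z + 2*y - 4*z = 7*y^2 + 10*y + z*(-14*y - 6) + 3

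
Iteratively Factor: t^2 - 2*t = (t)*(t - 2)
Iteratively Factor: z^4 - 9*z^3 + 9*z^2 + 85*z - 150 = (z - 5)*(z^3 - 4*z^2 - 11*z + 30) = (z - 5)*(z - 2)*(z^2 - 2*z - 15) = (z - 5)*(z - 2)*(z + 3)*(z - 5)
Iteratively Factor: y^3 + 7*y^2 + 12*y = (y)*(y^2 + 7*y + 12) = y*(y + 3)*(y + 4)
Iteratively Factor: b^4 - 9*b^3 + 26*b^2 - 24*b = (b - 4)*(b^3 - 5*b^2 + 6*b) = b*(b - 4)*(b^2 - 5*b + 6) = b*(b - 4)*(b - 3)*(b - 2)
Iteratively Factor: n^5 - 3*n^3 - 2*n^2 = (n + 1)*(n^4 - n^3 - 2*n^2) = n*(n + 1)*(n^3 - n^2 - 2*n) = n*(n - 2)*(n + 1)*(n^2 + n) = n^2*(n - 2)*(n + 1)*(n + 1)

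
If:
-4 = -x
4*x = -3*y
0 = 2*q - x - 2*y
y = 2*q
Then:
No Solution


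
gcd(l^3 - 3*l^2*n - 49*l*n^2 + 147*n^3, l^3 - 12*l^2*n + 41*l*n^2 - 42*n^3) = l^2 - 10*l*n + 21*n^2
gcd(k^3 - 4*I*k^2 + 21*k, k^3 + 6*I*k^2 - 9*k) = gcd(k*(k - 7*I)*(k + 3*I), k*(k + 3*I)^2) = k^2 + 3*I*k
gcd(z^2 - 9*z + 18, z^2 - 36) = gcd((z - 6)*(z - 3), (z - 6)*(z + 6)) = z - 6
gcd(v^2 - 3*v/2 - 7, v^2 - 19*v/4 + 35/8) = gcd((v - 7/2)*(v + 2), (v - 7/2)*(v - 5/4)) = v - 7/2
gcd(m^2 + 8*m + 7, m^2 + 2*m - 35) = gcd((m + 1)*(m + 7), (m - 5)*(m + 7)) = m + 7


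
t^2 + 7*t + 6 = (t + 1)*(t + 6)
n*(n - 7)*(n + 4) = n^3 - 3*n^2 - 28*n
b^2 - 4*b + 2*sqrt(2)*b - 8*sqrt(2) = (b - 4)*(b + 2*sqrt(2))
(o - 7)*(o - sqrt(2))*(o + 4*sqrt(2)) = o^3 - 7*o^2 + 3*sqrt(2)*o^2 - 21*sqrt(2)*o - 8*o + 56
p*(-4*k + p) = -4*k*p + p^2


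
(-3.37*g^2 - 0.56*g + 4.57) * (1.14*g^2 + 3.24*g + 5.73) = -3.8418*g^4 - 11.5572*g^3 - 15.9147*g^2 + 11.598*g + 26.1861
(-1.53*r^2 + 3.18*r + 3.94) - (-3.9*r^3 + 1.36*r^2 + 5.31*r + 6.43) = 3.9*r^3 - 2.89*r^2 - 2.13*r - 2.49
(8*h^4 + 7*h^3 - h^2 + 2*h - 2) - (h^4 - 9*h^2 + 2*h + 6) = 7*h^4 + 7*h^3 + 8*h^2 - 8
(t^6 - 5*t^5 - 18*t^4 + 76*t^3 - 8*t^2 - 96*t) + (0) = t^6 - 5*t^5 - 18*t^4 + 76*t^3 - 8*t^2 - 96*t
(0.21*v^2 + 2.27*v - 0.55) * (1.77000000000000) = 0.3717*v^2 + 4.0179*v - 0.9735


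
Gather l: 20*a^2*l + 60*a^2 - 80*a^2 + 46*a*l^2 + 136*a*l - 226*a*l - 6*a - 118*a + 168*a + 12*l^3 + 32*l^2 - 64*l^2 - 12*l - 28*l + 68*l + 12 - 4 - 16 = -20*a^2 + 44*a + 12*l^3 + l^2*(46*a - 32) + l*(20*a^2 - 90*a + 28) - 8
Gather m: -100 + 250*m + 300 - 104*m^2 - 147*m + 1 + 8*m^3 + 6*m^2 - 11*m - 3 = 8*m^3 - 98*m^2 + 92*m + 198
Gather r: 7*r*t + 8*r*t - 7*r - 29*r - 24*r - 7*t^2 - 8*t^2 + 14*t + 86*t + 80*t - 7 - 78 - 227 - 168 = r*(15*t - 60) - 15*t^2 + 180*t - 480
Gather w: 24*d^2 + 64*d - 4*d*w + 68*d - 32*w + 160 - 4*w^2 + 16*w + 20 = 24*d^2 + 132*d - 4*w^2 + w*(-4*d - 16) + 180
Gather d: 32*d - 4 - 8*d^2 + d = -8*d^2 + 33*d - 4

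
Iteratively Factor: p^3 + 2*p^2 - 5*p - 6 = (p + 3)*(p^2 - p - 2) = (p + 1)*(p + 3)*(p - 2)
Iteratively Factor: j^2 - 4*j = (j)*(j - 4)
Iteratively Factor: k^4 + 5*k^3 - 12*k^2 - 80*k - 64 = (k + 4)*(k^3 + k^2 - 16*k - 16) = (k + 4)^2*(k^2 - 3*k - 4) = (k + 1)*(k + 4)^2*(k - 4)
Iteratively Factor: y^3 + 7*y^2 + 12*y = (y + 3)*(y^2 + 4*y) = (y + 3)*(y + 4)*(y)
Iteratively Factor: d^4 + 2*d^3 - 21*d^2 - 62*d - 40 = (d + 2)*(d^3 - 21*d - 20) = (d - 5)*(d + 2)*(d^2 + 5*d + 4) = (d - 5)*(d + 2)*(d + 4)*(d + 1)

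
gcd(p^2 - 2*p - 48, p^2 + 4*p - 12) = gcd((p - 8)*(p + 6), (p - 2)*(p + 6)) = p + 6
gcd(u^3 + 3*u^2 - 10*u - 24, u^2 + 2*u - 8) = u + 4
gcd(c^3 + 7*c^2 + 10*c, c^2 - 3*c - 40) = c + 5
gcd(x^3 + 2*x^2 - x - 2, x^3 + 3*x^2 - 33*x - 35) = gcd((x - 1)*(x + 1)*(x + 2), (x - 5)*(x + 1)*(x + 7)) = x + 1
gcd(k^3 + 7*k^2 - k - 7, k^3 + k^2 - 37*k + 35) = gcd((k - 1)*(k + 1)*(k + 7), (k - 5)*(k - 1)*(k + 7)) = k^2 + 6*k - 7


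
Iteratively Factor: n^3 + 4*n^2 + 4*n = (n)*(n^2 + 4*n + 4) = n*(n + 2)*(n + 2)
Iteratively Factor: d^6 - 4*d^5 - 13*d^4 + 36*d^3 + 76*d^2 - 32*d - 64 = (d - 4)*(d^5 - 13*d^3 - 16*d^2 + 12*d + 16) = (d - 4)*(d + 2)*(d^4 - 2*d^3 - 9*d^2 + 2*d + 8) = (d - 4)*(d + 2)^2*(d^3 - 4*d^2 - d + 4) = (d - 4)*(d - 1)*(d + 2)^2*(d^2 - 3*d - 4) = (d - 4)^2*(d - 1)*(d + 2)^2*(d + 1)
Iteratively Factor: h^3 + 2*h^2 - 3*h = (h - 1)*(h^2 + 3*h) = (h - 1)*(h + 3)*(h)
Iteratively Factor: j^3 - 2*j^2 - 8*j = (j - 4)*(j^2 + 2*j) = j*(j - 4)*(j + 2)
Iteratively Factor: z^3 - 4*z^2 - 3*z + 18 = (z - 3)*(z^2 - z - 6) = (z - 3)^2*(z + 2)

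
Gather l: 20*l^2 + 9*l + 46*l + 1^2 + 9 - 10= 20*l^2 + 55*l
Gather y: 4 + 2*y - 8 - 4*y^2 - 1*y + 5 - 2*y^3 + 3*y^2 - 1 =-2*y^3 - y^2 + y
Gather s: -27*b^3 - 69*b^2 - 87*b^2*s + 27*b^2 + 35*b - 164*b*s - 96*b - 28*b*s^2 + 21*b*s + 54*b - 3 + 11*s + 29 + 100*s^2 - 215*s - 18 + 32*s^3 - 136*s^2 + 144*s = -27*b^3 - 42*b^2 - 7*b + 32*s^3 + s^2*(-28*b - 36) + s*(-87*b^2 - 143*b - 60) + 8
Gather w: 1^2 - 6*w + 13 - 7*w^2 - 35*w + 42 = -7*w^2 - 41*w + 56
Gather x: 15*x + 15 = 15*x + 15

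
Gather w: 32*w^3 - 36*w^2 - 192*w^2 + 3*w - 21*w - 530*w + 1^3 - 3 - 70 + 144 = 32*w^3 - 228*w^2 - 548*w + 72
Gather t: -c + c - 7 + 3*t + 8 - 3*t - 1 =0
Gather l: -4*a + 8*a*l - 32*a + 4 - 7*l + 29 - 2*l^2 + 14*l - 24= -36*a - 2*l^2 + l*(8*a + 7) + 9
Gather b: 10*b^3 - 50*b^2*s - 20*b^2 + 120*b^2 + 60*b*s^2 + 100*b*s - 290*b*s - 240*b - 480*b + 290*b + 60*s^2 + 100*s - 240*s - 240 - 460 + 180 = 10*b^3 + b^2*(100 - 50*s) + b*(60*s^2 - 190*s - 430) + 60*s^2 - 140*s - 520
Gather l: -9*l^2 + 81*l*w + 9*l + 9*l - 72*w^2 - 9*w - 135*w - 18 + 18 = -9*l^2 + l*(81*w + 18) - 72*w^2 - 144*w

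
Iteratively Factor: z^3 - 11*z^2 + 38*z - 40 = (z - 2)*(z^2 - 9*z + 20) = (z - 4)*(z - 2)*(z - 5)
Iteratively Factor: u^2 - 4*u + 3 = (u - 3)*(u - 1)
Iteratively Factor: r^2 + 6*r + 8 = (r + 2)*(r + 4)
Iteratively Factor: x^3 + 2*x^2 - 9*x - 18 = (x - 3)*(x^2 + 5*x + 6) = (x - 3)*(x + 2)*(x + 3)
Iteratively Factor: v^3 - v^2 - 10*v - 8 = (v + 2)*(v^2 - 3*v - 4) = (v - 4)*(v + 2)*(v + 1)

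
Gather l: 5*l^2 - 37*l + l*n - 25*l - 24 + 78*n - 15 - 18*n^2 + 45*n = 5*l^2 + l*(n - 62) - 18*n^2 + 123*n - 39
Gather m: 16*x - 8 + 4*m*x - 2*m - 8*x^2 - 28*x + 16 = m*(4*x - 2) - 8*x^2 - 12*x + 8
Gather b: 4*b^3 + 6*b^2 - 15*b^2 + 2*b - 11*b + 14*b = 4*b^3 - 9*b^2 + 5*b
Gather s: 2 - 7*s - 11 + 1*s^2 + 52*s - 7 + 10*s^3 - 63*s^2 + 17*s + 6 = 10*s^3 - 62*s^2 + 62*s - 10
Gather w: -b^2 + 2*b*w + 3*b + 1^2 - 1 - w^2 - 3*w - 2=-b^2 + 3*b - w^2 + w*(2*b - 3) - 2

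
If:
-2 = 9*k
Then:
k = -2/9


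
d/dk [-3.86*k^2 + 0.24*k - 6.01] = 0.24 - 7.72*k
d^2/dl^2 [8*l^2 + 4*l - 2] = 16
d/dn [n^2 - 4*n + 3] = 2*n - 4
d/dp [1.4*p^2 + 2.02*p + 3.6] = 2.8*p + 2.02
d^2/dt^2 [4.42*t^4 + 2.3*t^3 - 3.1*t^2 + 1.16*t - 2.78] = 53.04*t^2 + 13.8*t - 6.2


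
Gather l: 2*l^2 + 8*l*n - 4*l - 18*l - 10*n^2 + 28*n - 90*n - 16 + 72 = 2*l^2 + l*(8*n - 22) - 10*n^2 - 62*n + 56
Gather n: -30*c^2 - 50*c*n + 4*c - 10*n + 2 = -30*c^2 + 4*c + n*(-50*c - 10) + 2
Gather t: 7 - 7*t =7 - 7*t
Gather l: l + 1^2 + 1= l + 2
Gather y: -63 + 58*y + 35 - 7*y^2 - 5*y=-7*y^2 + 53*y - 28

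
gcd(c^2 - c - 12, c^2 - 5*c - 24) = c + 3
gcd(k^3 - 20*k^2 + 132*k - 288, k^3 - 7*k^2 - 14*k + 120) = k - 6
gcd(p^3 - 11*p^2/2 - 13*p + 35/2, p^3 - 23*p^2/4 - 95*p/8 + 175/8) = p^2 - 9*p/2 - 35/2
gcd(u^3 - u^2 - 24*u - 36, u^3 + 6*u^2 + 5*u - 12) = u + 3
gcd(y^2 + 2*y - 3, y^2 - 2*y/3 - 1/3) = y - 1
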